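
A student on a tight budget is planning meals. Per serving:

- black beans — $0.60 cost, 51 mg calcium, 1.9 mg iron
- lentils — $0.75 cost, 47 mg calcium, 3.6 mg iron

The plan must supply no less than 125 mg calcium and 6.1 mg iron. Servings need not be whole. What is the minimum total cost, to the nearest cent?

The cheapest plan sits at a corner of the feasible region — with two constraints it uses at most two foods.
black beans only: max(125/51, 6.1/1.9) = 3.211 servings → $1.93.
lentils only: max(125/47, 6.1/3.6) = 2.66 servings → $1.99.
black beans + lentils with both tight: 1.732 servings and 0.7805 servings → $1.62.
The minimum over all feasible corners is $1.62.

$1.62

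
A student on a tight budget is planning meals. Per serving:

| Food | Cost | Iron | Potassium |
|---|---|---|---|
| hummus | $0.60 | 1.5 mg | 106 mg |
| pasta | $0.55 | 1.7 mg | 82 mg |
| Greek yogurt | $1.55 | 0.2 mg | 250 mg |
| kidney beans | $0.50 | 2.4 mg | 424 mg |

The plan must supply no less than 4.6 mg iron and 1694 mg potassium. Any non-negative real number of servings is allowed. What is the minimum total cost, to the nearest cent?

$2.00

Check every corner: each single food scaled to meet both minima, and each pair solved so both constraints bind.
hummus only: max(4.6/1.5, 1694/106) = 15.98 servings → $9.59.
pasta only: max(4.6/1.7, 1694/82) = 20.66 servings → $11.36.
Greek yogurt only: max(4.6/0.2, 1694/250) = 23 servings → $35.65.
kidney beans only: max(4.6/2.4, 1694/424) = 3.995 servings → $2.00.
hummus + pasta with both targets exact would need a negative amount; discard.
hummus + Greek yogurt with both tight: 2.293 servings and 5.804 servings → $10.37.
hummus + kidney beans: the both-tight solution has a negative serving — not a feasible corner.
pasta + Greek yogurt with both tight: 1.985 servings and 6.125 servings → $10.59.
pasta + kidney beans: the both-tight solution has a negative serving — not a feasible corner.
Greek yogurt + kidney beans with both tight: 4.106 servings and 1.575 servings → $7.15.
Cheapest feasible corner: $2.00.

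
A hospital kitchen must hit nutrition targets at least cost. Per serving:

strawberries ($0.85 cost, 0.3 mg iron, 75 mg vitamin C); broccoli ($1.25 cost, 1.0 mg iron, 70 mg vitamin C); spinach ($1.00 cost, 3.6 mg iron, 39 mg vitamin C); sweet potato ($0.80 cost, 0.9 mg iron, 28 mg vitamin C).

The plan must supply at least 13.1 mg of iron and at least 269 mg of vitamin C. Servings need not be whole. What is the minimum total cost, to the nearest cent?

strawberries only: max(13.1/0.3, 269/75) = 43.67 servings → $37.12.
broccoli only: max(13.1/1.0, 269/70) = 13.1 servings → $16.38.
spinach only: max(13.1/3.6, 269/39) = 6.897 servings → $6.90.
sweet potato only: max(13.1/0.9, 269/28) = 14.56 servings → $11.64.
strawberries + broccoli: the both-tight solution has a negative serving — not a feasible corner.
strawberries + spinach with both tight: 1.771 servings and 3.491 servings → $5.00.
strawberries + sweet potato with both targets exact would need a negative amount; discard.
broccoli + spinach with both tight: 2.148 servings and 3.042 servings → $5.73.
broccoli + sweet potato: the both-tight solution has a negative serving — not a feasible corner.
spinach + sweet potato with both tight: 1.898 servings and 6.963 servings → $7.47.
Cheapest feasible corner: $5.00.

$5.00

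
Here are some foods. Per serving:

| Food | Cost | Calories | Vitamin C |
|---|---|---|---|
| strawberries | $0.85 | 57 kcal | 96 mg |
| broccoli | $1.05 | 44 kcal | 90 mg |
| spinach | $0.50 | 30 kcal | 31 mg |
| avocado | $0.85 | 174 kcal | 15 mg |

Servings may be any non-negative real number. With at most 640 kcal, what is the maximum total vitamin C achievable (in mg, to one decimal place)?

1309.1 mg

Vitamin C per kcal: broccoli 2.045, strawberries 1.684, spinach 1.033, avocado 0.08621.
With no serving limits, spend the whole calories allowance on broccoli: 640 kcal / 44 kcal × 90 mg = 1309.1 mg.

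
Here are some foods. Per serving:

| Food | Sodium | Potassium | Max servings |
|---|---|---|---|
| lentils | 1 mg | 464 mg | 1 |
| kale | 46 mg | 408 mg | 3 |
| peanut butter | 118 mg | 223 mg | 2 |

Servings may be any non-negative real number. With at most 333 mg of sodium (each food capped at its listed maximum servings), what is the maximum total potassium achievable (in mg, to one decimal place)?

2054.6 mg

Potassium per mg sodium: lentils 464, kale 8.87, peanut butter 1.89.
Take 1 serving of lentils: uses 1 mg sodium, +464.0 mg potassium (running total 464.0 mg).
Take 3 servings of kale: uses 138 mg sodium, +1224.0 mg potassium (running total 1688.0 mg).
Take 1.644 servings of peanut butter: uses 194 mg sodium, +366.6 mg potassium (running total 2054.6 mg).
Filling greedily by potassium-per-mg sodium is optimal for one linear limit, giving 2054.6 mg.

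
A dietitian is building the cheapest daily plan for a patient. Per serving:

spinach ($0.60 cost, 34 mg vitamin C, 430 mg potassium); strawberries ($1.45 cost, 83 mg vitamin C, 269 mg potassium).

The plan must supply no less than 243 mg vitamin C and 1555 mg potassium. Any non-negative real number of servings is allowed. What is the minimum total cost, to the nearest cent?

With two linear requirements the optimum uses one or two foods; enumerate the corners.
spinach only: max(243/34, 1555/430) = 7.147 servings → $4.29.
strawberries only: max(243/83, 1555/269) = 5.781 servings → $8.38.
spinach + strawberries with both tight: 2.4 servings and 1.945 servings → $4.26.
Cheapest feasible corner: $4.26.

$4.26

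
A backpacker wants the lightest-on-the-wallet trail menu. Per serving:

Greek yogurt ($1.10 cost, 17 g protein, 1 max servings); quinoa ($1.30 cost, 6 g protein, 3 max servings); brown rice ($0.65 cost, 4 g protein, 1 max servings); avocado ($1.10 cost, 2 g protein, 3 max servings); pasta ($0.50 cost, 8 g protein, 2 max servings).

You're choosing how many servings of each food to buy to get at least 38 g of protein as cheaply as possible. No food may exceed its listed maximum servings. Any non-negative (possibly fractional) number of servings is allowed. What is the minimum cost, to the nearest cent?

Cost per g of protein: pasta $0.0625, Greek yogurt $0.0647, brown rice $0.1625, quinoa $0.2167, avocado $0.5500.
Take 2 servings of pasta: +16.0 g protein for $1.00 (total $1.00, still need 22.0 g).
Take 1 serving of Greek yogurt: +17.0 g protein for $1.10 (total $2.10, still need 5.0 g).
Take 1 serving of brown rice: +4.0 g protein for $0.65 (total $2.75, still need 1.0 g).
Take 0.1667 servings of quinoa: +1.0 g protein for $0.22 (total $2.97, still need 0.0 g).
Greedy by cheapest-per-g is optimal for a single linear constraint, so the minimum cost is $2.97.

$2.97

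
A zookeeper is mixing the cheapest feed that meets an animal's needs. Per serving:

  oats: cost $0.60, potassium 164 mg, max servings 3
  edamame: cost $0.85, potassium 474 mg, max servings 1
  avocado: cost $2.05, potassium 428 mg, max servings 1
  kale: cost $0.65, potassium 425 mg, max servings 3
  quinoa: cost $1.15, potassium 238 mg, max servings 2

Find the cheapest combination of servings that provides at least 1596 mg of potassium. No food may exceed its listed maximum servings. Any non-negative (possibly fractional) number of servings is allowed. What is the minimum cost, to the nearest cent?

$2.53

Cost per mg of potassium: kale $0.0015, edamame $0.0018, oats $0.0037, avocado $0.0048, quinoa $0.0048.
Take 3 servings of kale: +1275.0 mg potassium for $1.95 (total $1.95, still need 321.0 mg).
Take 0.6772 servings of edamame: +321.0 mg potassium for $0.58 (total $2.53, still need 0.0 mg).
Greedy by cheapest-per-mg is optimal for a single linear constraint, so the minimum cost is $2.53.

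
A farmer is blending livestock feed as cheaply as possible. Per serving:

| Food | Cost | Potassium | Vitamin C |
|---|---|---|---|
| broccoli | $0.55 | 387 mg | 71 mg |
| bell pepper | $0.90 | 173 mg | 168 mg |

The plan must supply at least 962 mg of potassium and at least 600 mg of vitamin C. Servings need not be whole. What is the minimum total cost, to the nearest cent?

Two binding constraints pin down two serving amounts, so the optimal mix uses at most two foods. The candidates are each food alone (scaled to the tighter of potassium/vitamin C) and each pair with both constraints tight.
broccoli only: max(962/387, 600/71) = 8.451 servings → $4.65.
bell pepper only: max(962/173, 600/168) = 5.561 servings → $5.00.
broccoli + bell pepper with both tight: 1.096 servings and 3.108 servings → $3.40.
Cheapest feasible corner: $3.40.

$3.40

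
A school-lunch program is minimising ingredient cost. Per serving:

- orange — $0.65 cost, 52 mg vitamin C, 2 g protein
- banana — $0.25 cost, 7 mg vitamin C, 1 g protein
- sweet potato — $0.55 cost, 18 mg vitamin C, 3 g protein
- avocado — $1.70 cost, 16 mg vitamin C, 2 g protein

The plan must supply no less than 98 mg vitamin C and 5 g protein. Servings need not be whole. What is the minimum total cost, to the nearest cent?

Check every corner: each single food scaled to meet both minima, and each pair solved so both constraints bind.
orange only: max(98/52, 5/2) = 2.5 servings → $1.62.
banana only: max(98/7, 5/1) = 14 servings → $3.50.
sweet potato only: max(98/18, 5/3) = 5.444 servings → $2.99.
avocado only: max(98/16, 5/2) = 6.125 servings → $10.41.
orange + banana with both tight: 1.658 servings and 1.684 servings → $1.50.
orange + sweet potato with both tight: 1.7 servings and 0.5333 servings → $1.40.
orange + avocado with both tight: 1.611 servings and 0.8889 servings → $2.56.
banana + sweet potato with both targets exact would need a negative amount; discard.
banana + avocado: the both-tight solution has a negative serving — not a feasible corner.
sweet potato + avocado with both targets exact would need a negative amount; discard.
Cheapest feasible corner: $1.40.

$1.40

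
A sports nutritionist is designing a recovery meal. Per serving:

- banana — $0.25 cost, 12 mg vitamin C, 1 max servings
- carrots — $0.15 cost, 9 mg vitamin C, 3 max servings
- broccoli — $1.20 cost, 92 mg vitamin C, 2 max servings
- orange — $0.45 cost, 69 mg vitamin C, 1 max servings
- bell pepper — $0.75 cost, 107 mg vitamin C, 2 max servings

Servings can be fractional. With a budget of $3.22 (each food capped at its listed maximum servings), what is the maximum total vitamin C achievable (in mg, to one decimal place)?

380.4 mg

Vitamin C per dollar: orange 153.3, bell pepper 142.7, broccoli 76.67, carrots 60, banana 48.
Take 1 serving of orange: spends $0.45, +69.0 mg vitamin C (running total 69.0 mg).
Take 2 servings of bell pepper: spends $1.50, +214.0 mg vitamin C (running total 283.0 mg).
Take 1.058 servings of broccoli: spends $1.27, +97.4 mg vitamin C (running total 380.4 mg).
Filling greedily by vitamin C-per-dollar is optimal for one linear limit, giving 380.4 mg.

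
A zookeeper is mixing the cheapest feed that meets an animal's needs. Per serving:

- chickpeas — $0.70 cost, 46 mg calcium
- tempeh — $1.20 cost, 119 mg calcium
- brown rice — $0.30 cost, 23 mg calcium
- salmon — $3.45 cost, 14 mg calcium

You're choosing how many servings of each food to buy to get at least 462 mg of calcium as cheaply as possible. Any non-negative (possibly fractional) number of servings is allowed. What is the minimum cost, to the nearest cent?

$4.66

Cost per mg of calcium: tempeh $0.0101, brown rice $0.0130, chickpeas $0.0152, salmon $0.2464.
With no serving limits, use only tempeh: 462 mg / 119 mg = 3.882 servings × $1.20 = $4.66.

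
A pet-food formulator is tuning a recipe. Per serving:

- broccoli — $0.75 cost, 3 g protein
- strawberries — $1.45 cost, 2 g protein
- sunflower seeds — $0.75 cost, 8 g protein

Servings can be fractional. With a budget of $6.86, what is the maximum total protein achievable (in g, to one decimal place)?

Protein per dollar: sunflower seeds 10.67, broccoli 4, strawberries 1.379.
With no serving limits, spend the whole cost allowance on sunflower seeds: $6.86 / $0.75 × 8 g = 73.2 g.

73.2 g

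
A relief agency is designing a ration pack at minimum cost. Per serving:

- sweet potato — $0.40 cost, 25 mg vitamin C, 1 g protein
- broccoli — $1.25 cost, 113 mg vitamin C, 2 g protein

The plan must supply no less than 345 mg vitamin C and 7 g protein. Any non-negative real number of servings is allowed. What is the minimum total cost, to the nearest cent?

$4.01

Compare the cost at each extreme point of the feasible region.
sweet potato only: max(345/25, 7/1) = 13.8 servings → $5.52.
broccoli only: max(345/113, 7/2) = 3.5 servings → $4.38.
sweet potato + broccoli with both tight: 1.603 servings and 2.698 servings → $4.01.
Cheapest feasible corner: $4.01.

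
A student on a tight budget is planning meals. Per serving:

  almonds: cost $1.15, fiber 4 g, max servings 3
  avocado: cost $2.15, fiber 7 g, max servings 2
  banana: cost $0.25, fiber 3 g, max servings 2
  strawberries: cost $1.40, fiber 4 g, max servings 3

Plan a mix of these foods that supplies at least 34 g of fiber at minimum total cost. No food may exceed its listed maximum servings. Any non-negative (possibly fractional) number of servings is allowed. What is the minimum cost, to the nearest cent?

Cost per g of fiber: banana $0.0833, almonds $0.2875, avocado $0.3071, strawberries $0.3500.
Take 2 servings of banana: +6.0 g fiber for $0.50 (total $0.50, still need 28.0 g).
Take 3 servings of almonds: +12.0 g fiber for $3.45 (total $3.95, still need 16.0 g).
Take 2 servings of avocado: +14.0 g fiber for $4.30 (total $8.25, still need 2.0 g).
Take 0.5 servings of strawberries: +2.0 g fiber for $0.70 (total $8.95, still need 0.0 g).
Filling from the cheapest source first is optimal under one linear minimum: $8.95.

$8.95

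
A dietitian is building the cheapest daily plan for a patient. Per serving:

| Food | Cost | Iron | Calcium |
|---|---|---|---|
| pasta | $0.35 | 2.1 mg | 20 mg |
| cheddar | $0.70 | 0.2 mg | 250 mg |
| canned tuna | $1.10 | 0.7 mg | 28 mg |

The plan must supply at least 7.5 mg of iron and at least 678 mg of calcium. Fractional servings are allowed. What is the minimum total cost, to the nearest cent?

$2.88

This is a tiny linear program; its minimum lies at a vertex of the feasible set. List the vertices and price them.
pasta only: max(7.5/2.1, 678/20) = 33.9 servings → $11.87.
cheddar only: max(7.5/0.2, 678/250) = 37.5 servings → $26.25.
canned tuna only: max(7.5/0.7, 678/28) = 24.21 servings → $26.64.
pasta + cheddar with both tight: 3.339 servings and 2.445 servings → $2.88.
pasta + canned tuna: intersection lies outside the first quadrant.
cheddar + canned tuna with both tight: 1.562 servings and 10.27 servings → $12.39.
The minimum over all feasible corners is $2.88.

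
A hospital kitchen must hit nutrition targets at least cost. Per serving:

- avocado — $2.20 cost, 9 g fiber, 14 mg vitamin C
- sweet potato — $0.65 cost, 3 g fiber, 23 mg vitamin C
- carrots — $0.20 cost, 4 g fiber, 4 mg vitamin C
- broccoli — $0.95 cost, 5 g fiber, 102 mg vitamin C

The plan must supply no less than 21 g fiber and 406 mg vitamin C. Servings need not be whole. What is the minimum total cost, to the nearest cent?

Compare the cost at each extreme point of the feasible region.
avocado only: max(21/9, 406/14) = 29 servings → $63.80.
sweet potato only: max(21/3, 406/23) = 17.65 servings → $11.47.
carrots only: max(21/4, 406/4) = 101.5 servings → $20.30.
broccoli only: max(21/5, 406/102) = 4.2 servings → $3.99.
avocado + sweet potato: intersection lies outside the first quadrant.
avocado + carrots: intersection lies outside the first quadrant.
avocado + broccoli with both tight: 0.1321 servings and 3.962 servings → $4.05.
sweet potato + carrots with both targets exact would need a negative amount; discard.
sweet potato + broccoli with both tight: 0.5864 servings and 3.848 servings → $4.04.
carrots + broccoli with both tight: 0.2887 servings and 3.969 servings → $3.83.
Cheapest feasible corner: $3.83.

$3.83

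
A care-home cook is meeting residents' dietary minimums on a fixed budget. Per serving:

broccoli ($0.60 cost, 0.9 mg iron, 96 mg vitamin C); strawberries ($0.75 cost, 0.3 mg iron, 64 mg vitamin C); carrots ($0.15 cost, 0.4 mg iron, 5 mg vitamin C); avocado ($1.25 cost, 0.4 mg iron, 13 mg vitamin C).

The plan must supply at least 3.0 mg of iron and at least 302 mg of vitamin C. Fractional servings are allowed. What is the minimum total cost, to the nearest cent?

Two binding constraints pin down two serving amounts, so the optimal mix uses at most two foods. The candidates are each food alone (scaled to the tighter of iron/vitamin C) and each pair with both constraints tight.
broccoli only: max(3.0/0.9, 302/96) = 3.333 servings → $2.00.
strawberries only: max(3.0/0.3, 302/64) = 10 servings → $7.50.
carrots only: max(3.0/0.4, 302/5) = 60.4 servings → $9.06.
avocado only: max(3.0/0.4, 302/13) = 23.23 servings → $29.04.
broccoli + strawberries: intersection lies outside the first quadrant.
broccoli + carrots with both tight: 3.121 servings and 0.4779 servings → $1.94.
broccoli + avocado with both tight: 3.064 servings and 0.6067 servings → $2.60.
strawberries + carrots with both tight: 4.39 servings and 4.207 servings → $3.92.
strawberries + avocado with both tight: 3.77 servings and 4.673 servings → $8.67.
carrots + avocado with both targets exact would need a negative amount; discard.
The minimum over all feasible corners is $1.94.

$1.94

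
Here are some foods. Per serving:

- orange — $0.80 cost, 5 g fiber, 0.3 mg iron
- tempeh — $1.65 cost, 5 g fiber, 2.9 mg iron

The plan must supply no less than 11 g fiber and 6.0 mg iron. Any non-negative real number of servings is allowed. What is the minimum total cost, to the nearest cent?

For a min-cost LP with two ≥-constraints, a basic feasible solution has at most two positive variables.
orange only: max(11/5, 6.0/0.3) = 20 servings → $16.00.
tempeh only: max(11/5, 6.0/2.9) = 2.2 servings → $3.63.
orange + tempeh with both tight: 0.1462 servings and 2.054 servings → $3.51.
So the least-cost plan costs $3.51.

$3.51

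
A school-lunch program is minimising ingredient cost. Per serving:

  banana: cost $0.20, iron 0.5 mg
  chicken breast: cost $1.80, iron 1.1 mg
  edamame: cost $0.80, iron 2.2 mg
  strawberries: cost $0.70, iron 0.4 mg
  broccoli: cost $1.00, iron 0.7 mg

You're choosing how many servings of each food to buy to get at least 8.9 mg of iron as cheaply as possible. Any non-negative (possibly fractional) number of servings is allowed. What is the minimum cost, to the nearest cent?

$3.24

Cost per mg of iron: edamame $0.3636, banana $0.4000, broccoli $1.4286, chicken breast $1.6364, strawberries $1.7500.
With no serving limits, use only edamame: 8.9 mg / 2.2 mg = 4.045 servings × $0.80 = $3.24.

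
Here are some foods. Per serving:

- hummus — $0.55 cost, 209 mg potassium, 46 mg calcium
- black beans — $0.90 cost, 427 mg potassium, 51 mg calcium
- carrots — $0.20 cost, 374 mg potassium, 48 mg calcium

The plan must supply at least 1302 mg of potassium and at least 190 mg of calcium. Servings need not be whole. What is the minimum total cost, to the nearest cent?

$0.79

This is a tiny linear program; its minimum lies at a vertex of the feasible set. List the vertices and price them.
hummus only: max(1302/209, 190/46) = 6.23 servings → $3.43.
black beans only: max(1302/427, 190/51) = 3.725 servings → $3.35.
carrots only: max(1302/374, 190/48) = 3.958 servings → $0.79.
hummus + black beans with both tight: 1.64 servings and 2.247 servings → $2.92.
hummus + carrots with both tight: 1.194 servings and 2.814 servings → $1.22.
black beans + carrots with both targets exact would need a negative amount; discard.
Cheapest feasible corner: $0.79.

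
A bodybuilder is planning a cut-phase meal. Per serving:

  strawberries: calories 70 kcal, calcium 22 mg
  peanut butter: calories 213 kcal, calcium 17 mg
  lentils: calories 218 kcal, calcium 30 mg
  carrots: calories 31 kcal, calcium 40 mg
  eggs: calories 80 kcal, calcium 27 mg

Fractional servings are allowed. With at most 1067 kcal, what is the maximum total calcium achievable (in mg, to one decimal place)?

1376.8 mg

Calcium per kcal: carrots 1.29, eggs 0.3375, strawberries 0.3143, lentils 0.1376, peanut butter 0.07981.
With no serving limits, spend the whole calories allowance on carrots: 1067 kcal / 31 kcal × 40 mg = 1376.8 mg.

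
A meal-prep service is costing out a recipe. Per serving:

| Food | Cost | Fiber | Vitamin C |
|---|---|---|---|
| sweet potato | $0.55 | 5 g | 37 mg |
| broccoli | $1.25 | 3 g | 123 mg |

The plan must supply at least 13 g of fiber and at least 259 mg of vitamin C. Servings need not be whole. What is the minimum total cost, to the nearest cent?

$2.92

Check every corner: each single food scaled to meet both minima, and each pair solved so both constraints bind.
sweet potato only: max(13/5, 259/37) = 7 servings → $3.85.
broccoli only: max(13/3, 259/123) = 4.333 servings → $5.42.
sweet potato + broccoli with both tight: 1.631 servings and 1.615 servings → $2.92.
Cheapest feasible corner: $2.92.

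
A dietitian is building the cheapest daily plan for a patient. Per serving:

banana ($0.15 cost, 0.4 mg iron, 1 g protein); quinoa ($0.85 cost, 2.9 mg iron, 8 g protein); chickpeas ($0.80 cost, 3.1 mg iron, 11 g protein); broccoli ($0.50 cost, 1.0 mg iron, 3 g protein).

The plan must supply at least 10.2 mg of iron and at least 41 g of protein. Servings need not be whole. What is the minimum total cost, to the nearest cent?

$2.98

This is a tiny linear program; its minimum lies at a vertex of the feasible set. List the vertices and price them.
banana only: max(10.2/0.4, 41/1) = 41 servings → $6.15.
quinoa only: max(10.2/2.9, 41/8) = 5.125 servings → $4.36.
chickpeas only: max(10.2/3.1, 41/11) = 3.727 servings → $2.98.
broccoli only: max(10.2/1.0, 41/3) = 13.67 servings → $6.83.
banana + quinoa: the both-tight solution has a negative serving — not a feasible corner.
banana + chickpeas: the both-tight solution has a negative serving — not a feasible corner.
banana + broccoli with both targets exact would need a negative amount; discard.
quinoa + chickpeas: the both-tight solution has a negative serving — not a feasible corner.
quinoa + broccoli with both targets exact would need a negative amount; discard.
chickpeas + broccoli with both targets exact would need a negative amount; discard.
Cheapest feasible corner: $2.98.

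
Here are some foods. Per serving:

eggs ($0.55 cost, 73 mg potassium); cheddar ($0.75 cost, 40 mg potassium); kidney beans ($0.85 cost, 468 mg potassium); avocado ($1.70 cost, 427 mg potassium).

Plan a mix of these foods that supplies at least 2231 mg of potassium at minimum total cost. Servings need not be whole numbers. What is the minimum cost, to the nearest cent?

Cost per mg of potassium: kidney beans $0.0018, avocado $0.0040, eggs $0.0075, cheddar $0.0187.
With no serving limits, use only kidney beans: 2231 mg / 468 mg = 4.767 servings × $0.85 = $4.05.

$4.05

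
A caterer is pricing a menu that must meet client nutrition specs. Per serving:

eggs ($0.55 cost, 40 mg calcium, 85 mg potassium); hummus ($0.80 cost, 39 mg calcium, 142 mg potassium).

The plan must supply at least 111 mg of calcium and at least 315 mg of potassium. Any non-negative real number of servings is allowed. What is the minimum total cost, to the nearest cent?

$1.88

Minimising a linear cost over {calcium ≥ 111, potassium ≥ 315, servings ≥ 0} — the optimum is at a vertex, using one or two foods.
eggs only: max(111/40, 315/85) = 3.706 servings → $2.04.
hummus only: max(111/39, 315/142) = 2.846 servings → $2.28.
eggs + hummus with both tight: 1.47 servings and 1.338 servings → $1.88.
Cheapest feasible corner: $1.88.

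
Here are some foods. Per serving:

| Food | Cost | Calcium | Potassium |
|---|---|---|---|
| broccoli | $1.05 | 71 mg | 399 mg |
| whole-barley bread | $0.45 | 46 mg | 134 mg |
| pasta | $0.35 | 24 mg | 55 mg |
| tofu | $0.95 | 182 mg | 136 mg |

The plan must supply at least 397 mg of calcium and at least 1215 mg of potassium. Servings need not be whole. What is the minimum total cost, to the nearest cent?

Compare the cost at each extreme point of the feasible region.
broccoli only: max(397/71, 1215/399) = 5.592 servings → $5.87.
whole-barley bread only: max(397/46, 1215/134) = 9.067 servings → $4.08.
pasta only: max(397/24, 1215/55) = 22.09 servings → $7.73.
tofu only: max(397/182, 1215/136) = 8.934 servings → $8.49.
broccoli + whole-barley bread with both tight: 0.3045 servings and 8.16 servings → $3.99.
broccoli + pasta with both tight: 1.292 servings and 12.72 servings → $5.81.
broccoli + tofu with both tight: 2.655 servings and 1.146 servings → $3.88.
whole-barley bread + pasta with both targets exact would need a negative amount; discard.
whole-barley bread + tofu: intersection lies outside the first quadrant.
pasta + tofu: the both-tight solution has a negative serving — not a feasible corner.
So the least-cost plan costs $3.88.

$3.88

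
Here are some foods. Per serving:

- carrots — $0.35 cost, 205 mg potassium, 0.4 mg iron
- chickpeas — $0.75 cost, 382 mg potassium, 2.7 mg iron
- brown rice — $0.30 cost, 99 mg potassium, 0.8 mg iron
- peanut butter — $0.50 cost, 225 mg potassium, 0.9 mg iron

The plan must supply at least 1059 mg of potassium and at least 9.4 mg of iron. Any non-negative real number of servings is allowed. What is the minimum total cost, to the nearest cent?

$2.61

Check every corner: each single food scaled to meet both minima, and each pair solved so both constraints bind.
carrots only: max(1059/205, 9.4/0.4) = 23.5 servings → $8.22.
chickpeas only: max(1059/382, 9.4/2.7) = 3.481 servings → $2.61.
brown rice only: max(1059/99, 9.4/0.8) = 11.75 servings → $3.52.
peanut butter only: max(1059/225, 9.4/0.9) = 10.44 servings → $5.22.
carrots + chickpeas: intersection lies outside the first quadrant.
carrots + brown rice: intersection lies outside the first quadrant.
carrots + peanut butter: intersection lies outside the first quadrant.
chickpeas + brown rice: the both-tight solution has a negative serving — not a feasible corner.
chickpeas + peanut butter: intersection lies outside the first quadrant.
brown rice + peanut butter with both targets exact would need a negative amount; discard.
Cheapest feasible corner: $2.61.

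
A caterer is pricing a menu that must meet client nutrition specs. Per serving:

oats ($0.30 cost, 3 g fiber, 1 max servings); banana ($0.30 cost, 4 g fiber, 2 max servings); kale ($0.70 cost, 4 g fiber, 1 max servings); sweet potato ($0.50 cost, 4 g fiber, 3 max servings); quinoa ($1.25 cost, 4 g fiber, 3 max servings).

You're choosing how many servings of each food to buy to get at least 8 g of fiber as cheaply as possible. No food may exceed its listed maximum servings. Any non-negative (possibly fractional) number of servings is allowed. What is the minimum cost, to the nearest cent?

$0.60

Cost per g of fiber: banana $0.0750, oats $0.1000, sweet potato $0.1250, kale $0.1750, quinoa $0.3125.
Take 2 servings of banana: +8.0 g fiber for $0.60 (total $0.60, still need 0.0 g).
Greedy by cheapest-per-g is optimal for a single linear constraint, so the minimum cost is $0.60.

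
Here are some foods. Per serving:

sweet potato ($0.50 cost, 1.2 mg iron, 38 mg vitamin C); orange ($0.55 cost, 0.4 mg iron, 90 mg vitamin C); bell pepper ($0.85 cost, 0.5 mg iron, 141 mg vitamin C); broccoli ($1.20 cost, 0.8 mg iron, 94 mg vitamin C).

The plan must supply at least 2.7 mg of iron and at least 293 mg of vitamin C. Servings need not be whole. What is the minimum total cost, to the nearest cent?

$2.15

sweet potato only: max(2.7/1.2, 293/38) = 7.711 servings → $3.86.
orange only: max(2.7/0.4, 293/90) = 6.75 servings → $3.71.
bell pepper only: max(2.7/0.5, 293/141) = 5.4 servings → $4.59.
broccoli only: max(2.7/0.8, 293/94) = 3.375 servings → $4.05.
sweet potato + orange with both tight: 1.356 servings and 2.683 servings → $2.15.
sweet potato + bell pepper with both tight: 1.559 servings and 1.658 servings → $2.19.
sweet potato + broccoli with both tight: 0.2354 servings and 3.022 servings → $3.74.
orange + bell pepper with both targets exact would need a negative amount; discard.
orange + broccoli with both targets exact would need a negative amount; discard.
bell pepper + broccoli: the both-tight solution has a negative serving — not a feasible corner.
So the least-cost plan costs $2.15.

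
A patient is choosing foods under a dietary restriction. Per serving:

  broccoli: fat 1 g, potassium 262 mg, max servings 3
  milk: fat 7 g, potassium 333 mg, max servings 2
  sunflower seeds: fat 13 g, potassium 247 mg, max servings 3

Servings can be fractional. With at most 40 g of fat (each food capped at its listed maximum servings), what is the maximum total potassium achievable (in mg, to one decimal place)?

Potassium per g fat: broccoli 262, milk 47.57, sunflower seeds 19.
Take 3 servings of broccoli: uses 3 g fat, +786.0 mg potassium (running total 786.0 mg).
Take 2 servings of milk: uses 14 g fat, +666.0 mg potassium (running total 1452.0 mg).
Take 1.769 servings of sunflower seeds: uses 23 g fat, +437.0 mg potassium (running total 1889.0 mg).
Filling greedily by potassium-per-g fat is optimal for one linear limit, giving 1889.0 mg.

1889.0 mg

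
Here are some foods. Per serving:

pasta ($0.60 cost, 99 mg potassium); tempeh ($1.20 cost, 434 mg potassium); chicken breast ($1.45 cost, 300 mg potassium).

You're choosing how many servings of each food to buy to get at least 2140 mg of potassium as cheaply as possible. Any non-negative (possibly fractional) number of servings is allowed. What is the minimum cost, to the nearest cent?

$5.92

Cost per mg of potassium: tempeh $0.0028, chicken breast $0.0048, pasta $0.0061.
With no serving limits, use only tempeh: 2140 mg / 434 mg = 4.931 servings × $1.20 = $5.92.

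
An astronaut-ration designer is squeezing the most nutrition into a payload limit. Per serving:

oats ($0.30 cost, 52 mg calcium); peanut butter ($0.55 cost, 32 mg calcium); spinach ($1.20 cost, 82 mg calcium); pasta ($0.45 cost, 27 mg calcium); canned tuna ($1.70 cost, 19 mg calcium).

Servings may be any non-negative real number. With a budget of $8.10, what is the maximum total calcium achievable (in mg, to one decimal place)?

Calcium per dollar: oats 173.3, spinach 68.33, pasta 60, peanut butter 58.18, canned tuna 11.18.
With no serving limits, spend the whole cost allowance on oats: $8.10 / $0.30 × 52 mg = 1404.0 mg.

1404.0 mg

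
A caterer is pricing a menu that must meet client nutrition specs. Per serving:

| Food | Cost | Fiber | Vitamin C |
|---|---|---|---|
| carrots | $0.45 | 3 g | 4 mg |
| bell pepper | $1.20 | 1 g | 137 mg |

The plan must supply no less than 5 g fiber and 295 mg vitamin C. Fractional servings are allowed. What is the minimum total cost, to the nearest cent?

carrots only: max(5/3, 295/4) = 73.75 servings → $33.19.
bell pepper only: max(5/1, 295/137) = 5 servings → $6.00.
carrots + bell pepper with both tight: 0.9582 servings and 2.125 servings → $2.98.
The minimum over all feasible corners is $2.98.

$2.98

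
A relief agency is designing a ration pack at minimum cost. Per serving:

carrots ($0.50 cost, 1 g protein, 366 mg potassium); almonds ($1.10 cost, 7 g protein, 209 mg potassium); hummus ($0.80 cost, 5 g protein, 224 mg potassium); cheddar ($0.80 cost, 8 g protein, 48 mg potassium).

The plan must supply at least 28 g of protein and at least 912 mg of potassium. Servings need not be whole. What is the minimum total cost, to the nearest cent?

At the optimum either one food covers both requirements or two foods hit both targets exactly; no other combination can be cheaper.
carrots only: max(28/1, 912/366) = 28 servings → $14.00.
almonds only: max(28/7, 912/209) = 4.364 servings → $4.80.
hummus only: max(28/5, 912/224) = 5.6 servings → $4.48.
cheddar only: max(28/8, 912/48) = 19 servings → $15.20.
carrots + almonds with both tight: 0.2261 servings and 3.968 servings → $4.48.
carrots + hummus: the both-tight solution has a negative serving — not a feasible corner.
carrots + cheddar with both tight: 2.067 servings and 3.242 servings → $3.63.
almonds + hummus with both tight: 3.273 servings and 1.017 servings → $4.41.
almonds + cheddar: intersection lies outside the first quadrant.
hummus + cheddar with both tight: 3.835 servings and 1.103 servings → $3.95.
The minimum over all feasible corners is $3.63.

$3.63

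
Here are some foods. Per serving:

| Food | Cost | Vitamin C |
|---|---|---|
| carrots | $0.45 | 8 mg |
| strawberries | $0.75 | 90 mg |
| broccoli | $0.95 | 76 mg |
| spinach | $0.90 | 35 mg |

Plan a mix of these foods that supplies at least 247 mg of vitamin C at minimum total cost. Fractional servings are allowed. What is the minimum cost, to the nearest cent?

$2.06

Cost per mg of vitamin C: strawberries $0.0083, broccoli $0.0125, spinach $0.0257, carrots $0.0563.
With no serving limits, use only strawberries: 247 mg / 90 mg = 2.744 servings × $0.75 = $2.06.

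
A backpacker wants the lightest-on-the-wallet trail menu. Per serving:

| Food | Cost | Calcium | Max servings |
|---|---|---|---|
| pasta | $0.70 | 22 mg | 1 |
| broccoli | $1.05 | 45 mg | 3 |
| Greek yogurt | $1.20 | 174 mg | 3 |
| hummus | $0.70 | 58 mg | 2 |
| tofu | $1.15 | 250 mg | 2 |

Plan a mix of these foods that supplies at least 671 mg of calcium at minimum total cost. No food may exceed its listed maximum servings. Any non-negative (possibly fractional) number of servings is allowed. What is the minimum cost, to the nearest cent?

Cost per mg of calcium: tofu $0.0046, Greek yogurt $0.0069, hummus $0.0121, broccoli $0.0233, pasta $0.0318.
Take 2 servings of tofu: +500.0 mg calcium for $2.30 (total $2.30, still need 171.0 mg).
Take 0.9828 servings of Greek yogurt: +171.0 mg calcium for $1.18 (total $3.48, still need 0.0 mg).
Greedy by cheapest-per-mg is optimal for a single linear constraint, so the minimum cost is $3.48.

$3.48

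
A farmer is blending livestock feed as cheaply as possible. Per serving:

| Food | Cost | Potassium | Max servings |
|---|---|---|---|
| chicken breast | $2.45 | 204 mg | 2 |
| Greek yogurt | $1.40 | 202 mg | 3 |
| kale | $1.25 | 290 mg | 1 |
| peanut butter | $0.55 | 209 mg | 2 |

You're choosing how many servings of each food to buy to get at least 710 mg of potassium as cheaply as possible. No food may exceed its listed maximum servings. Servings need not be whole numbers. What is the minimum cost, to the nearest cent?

Cost per mg of potassium: peanut butter $0.0026, kale $0.0043, Greek yogurt $0.0069, chicken breast $0.0120.
Take 2 servings of peanut butter: +418.0 mg potassium for $1.10 (total $1.10, still need 292.0 mg).
Take 1 serving of kale: +290.0 mg potassium for $1.25 (total $2.35, still need 2.0 mg).
Take 0.009901 servings of Greek yogurt: +2.0 mg potassium for $0.01 (total $2.36, still need 0.0 mg).
Greedy by cheapest-per-mg is optimal for a single linear constraint, so the minimum cost is $2.36.

$2.36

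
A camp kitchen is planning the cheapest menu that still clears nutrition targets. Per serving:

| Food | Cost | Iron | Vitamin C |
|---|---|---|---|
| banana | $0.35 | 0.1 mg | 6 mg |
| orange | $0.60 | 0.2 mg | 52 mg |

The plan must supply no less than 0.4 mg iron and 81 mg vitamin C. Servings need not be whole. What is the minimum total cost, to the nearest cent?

This is a tiny linear program; its minimum lies at a vertex of the feasible set. List the vertices and price them.
banana only: max(0.4/0.1, 81/6) = 13.5 servings → $4.72.
orange only: max(0.4/0.2, 81/52) = 2 servings → $1.20.
banana + orange with both tight: 1.15 servings and 1.425 servings → $1.26.
So the least-cost plan costs $1.20.

$1.20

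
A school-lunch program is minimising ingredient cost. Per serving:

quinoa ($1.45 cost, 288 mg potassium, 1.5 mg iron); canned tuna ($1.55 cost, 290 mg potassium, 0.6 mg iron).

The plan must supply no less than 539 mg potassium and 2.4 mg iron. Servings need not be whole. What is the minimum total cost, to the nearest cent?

$2.71

At the optimum either one food covers both requirements or two foods hit both targets exactly; no other combination can be cheaper.
quinoa only: max(539/288, 2.4/1.5) = 1.872 servings → $2.71.
canned tuna only: max(539/290, 2.4/0.6) = 4 servings → $6.20.
quinoa + canned tuna with both tight: 1.421 servings and 0.4474 servings → $2.75.
The minimum over all feasible corners is $2.71.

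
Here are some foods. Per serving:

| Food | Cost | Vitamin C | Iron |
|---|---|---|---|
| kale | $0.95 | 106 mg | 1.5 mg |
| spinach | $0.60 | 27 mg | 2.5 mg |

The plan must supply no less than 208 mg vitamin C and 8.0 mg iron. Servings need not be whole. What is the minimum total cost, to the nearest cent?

This is a tiny linear program; its minimum lies at a vertex of the feasible set. List the vertices and price them.
kale only: max(208/106, 8.0/1.5) = 5.333 servings → $5.07.
spinach only: max(208/27, 8.0/2.5) = 7.704 servings → $4.62.
kale + spinach with both tight: 1.354 servings and 2.388 servings → $2.72.
Cheapest feasible corner: $2.72.

$2.72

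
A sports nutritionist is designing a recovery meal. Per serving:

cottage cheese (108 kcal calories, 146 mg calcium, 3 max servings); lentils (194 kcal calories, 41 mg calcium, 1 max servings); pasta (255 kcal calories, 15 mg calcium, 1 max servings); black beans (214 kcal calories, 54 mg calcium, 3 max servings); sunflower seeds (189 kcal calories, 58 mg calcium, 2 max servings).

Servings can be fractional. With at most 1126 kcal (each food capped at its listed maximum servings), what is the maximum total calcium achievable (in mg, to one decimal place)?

661.0 mg

Calcium per kcal: cottage cheese 1.352, sunflower seeds 0.3069, black beans 0.2523, lentils 0.2113, pasta 0.05882.
Take 3 servings of cottage cheese: uses 324 kcal, +438.0 mg calcium (running total 438.0 mg).
Take 2 servings of sunflower seeds: uses 378 kcal, +116.0 mg calcium (running total 554.0 mg).
Take 1.981 servings of black beans: uses 424 kcal, +107.0 mg calcium (running total 661.0 mg).
Filling greedily by calcium-per-kcal is optimal for one linear limit, giving 661.0 mg.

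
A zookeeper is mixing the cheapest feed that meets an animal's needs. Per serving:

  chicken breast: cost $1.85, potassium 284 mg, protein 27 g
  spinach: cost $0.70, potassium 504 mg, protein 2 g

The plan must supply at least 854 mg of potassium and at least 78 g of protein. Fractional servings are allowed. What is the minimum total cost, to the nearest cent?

This is a tiny linear program; its minimum lies at a vertex of the feasible set. List the vertices and price them.
chicken breast only: max(854/284, 78/27) = 3.007 servings → $5.56.
spinach only: max(854/504, 78/2) = 39 servings → $27.30.
chicken breast + spinach with both tight: 2.884 servings and 0.06948 servings → $5.38.
Cheapest feasible corner: $5.38.

$5.38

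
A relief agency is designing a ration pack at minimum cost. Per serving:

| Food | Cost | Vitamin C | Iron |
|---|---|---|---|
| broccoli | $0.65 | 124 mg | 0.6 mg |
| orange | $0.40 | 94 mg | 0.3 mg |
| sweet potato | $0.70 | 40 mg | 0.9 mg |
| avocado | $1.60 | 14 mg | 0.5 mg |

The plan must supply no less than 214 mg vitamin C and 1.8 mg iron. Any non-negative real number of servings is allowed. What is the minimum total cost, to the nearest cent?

broccoli only: max(214/124, 1.8/0.6) = 3 servings → $1.95.
orange only: max(214/94, 1.8/0.3) = 6 servings → $2.40.
sweet potato only: max(214/40, 1.8/0.9) = 5.35 servings → $3.75.
avocado only: max(214/14, 1.8/0.5) = 15.29 servings → $24.46.
broccoli + orange with both targets exact would need a negative amount; discard.
broccoli + sweet potato with both tight: 1.377 servings and 1.082 servings → $1.65.
broccoli + avocado with both tight: 1.526 servings and 1.769 servings → $3.82.
orange + sweet potato with both tight: 1.661 servings and 1.446 servings → $1.68.
orange + avocado with both tight: 1.911 servings and 2.453 servings → $4.69.
sweet potato + avocado: intersection lies outside the first quadrant.
The minimum over all feasible corners is $1.65.

$1.65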